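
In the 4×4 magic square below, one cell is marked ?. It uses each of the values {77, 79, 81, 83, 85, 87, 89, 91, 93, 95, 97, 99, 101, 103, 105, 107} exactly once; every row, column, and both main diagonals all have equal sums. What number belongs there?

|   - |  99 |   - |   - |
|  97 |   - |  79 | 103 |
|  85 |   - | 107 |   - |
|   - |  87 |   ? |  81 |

The 16 entries sum to 1472, so each line sums to 1472/4 = 368.
Row 2 needs 368; the known cells sum to 279, so (2,2) = 89.
The remaining cell in column 2 is (3,2) = 368 − 275 = 93.
Main diagonal: 89 + 107 + 81 + ? = 368, so (1,1) = 91.
Using row 3: 85 + 93 + 107 + ? → (3,4) = 368 − 285 = 83.
Column 1 must total 368; the given cells sum to 273, so (4,1) = 95.
Column 4: 103 + 83 + 81 + ? = 368, so (1,4) = 101.
Row 1 needs 368; the known cells sum to 291, so (1,3) = 77.
Row 4 needs 368; the known cells sum to 263, so (4,3) = 105.

105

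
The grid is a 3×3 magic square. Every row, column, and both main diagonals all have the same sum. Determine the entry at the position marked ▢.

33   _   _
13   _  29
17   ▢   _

Column 1 is complete and sums to 63; that is the magic constant.
From row 2, 63 − (13 + 29) gives (2,2) = 21.
Main diagonal must total 63; the given cells sum to 54, so (3,3) = 9.
Anti-diagonal needs 63; the known cells sum to 38, so (1,3) = 25.
The remaining cell in row 1 is (1,2) = 63 − 58 = 5.
Row 3 must total 63; the given cells sum to 26, so (3,2) = 37.

37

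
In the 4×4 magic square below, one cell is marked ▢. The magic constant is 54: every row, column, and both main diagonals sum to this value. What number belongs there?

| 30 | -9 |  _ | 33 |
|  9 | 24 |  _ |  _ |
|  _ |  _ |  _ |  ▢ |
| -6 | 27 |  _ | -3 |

18

The remaining cell in row 1 is (1,3) = 54 − 54 = 0.
Row 4 needs 54; the known cells sum to 18, so (4,3) = 36.
Column 1: 30 + 9 + (-6) + ? = 54, so (3,1) = 21.
Column 2 needs 54; the known cells sum to 42, so (3,2) = 12.
Main diagonal needs 54; the known cells sum to 51, so (3,3) = 3.
Anti-diagonal: 33 + 12 + (-6) + ? = 54, so (2,3) = 15.
Row 2: 9 + 24 + 15 + ? = 54, so (2,4) = 6.
Row 3 needs 54; the known cells sum to 36, so (3,4) = 18.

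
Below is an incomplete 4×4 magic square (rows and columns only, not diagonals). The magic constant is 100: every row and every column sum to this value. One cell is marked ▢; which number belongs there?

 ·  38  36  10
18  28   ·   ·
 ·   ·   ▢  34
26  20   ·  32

Row 1 must total 100; the given cells sum to 84, so (1,1) = 16.
From row 4, 100 − (26 + 20 + 32) gives (4,3) = 22.
Using column 1: 16 + 18 + 26 + ? → (3,1) = 100 − 60 = 40.
Column 2 needs 100; the known cells sum to 86, so (3,2) = 14.
The remaining cell in column 4 is (2,4) = 100 − 76 = 24.
From row 2, 100 − (18 + 28 + 24) gives (2,3) = 30.
Row 3 needs 100; the known cells sum to 88, so (3,3) = 12.

12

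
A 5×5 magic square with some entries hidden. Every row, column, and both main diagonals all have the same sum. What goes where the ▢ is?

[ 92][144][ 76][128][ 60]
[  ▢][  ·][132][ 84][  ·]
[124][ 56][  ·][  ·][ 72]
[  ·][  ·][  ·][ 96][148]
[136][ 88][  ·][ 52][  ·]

68

Row 1 is complete and sums to 500; that is the magic constant.
Using column 4: 128 + 84 + 96 + 52 + ? → (3,4) = 500 − 360 = 140.
Row 3 needs 500; the known cells sum to 392, so (3,3) = 108.
Using anti-diagonal: 60 + 84 + 108 + 136 + ? → (4,2) = 500 − 388 = 112.
The remaining cell in column 2 is (2,2) = 500 − 400 = 100.
From main diagonal, 500 − (92 + 100 + 108 + 96) gives (5,5) = 104.
From row 5, 500 − (136 + 88 + 52 + 104) gives (5,3) = 120.
Column 3 needs 500; the known cells sum to 436, so (4,3) = 64.
Column 5 needs 500; the known cells sum to 384, so (2,5) = 116.
Row 2: 100 + 132 + 84 + 116 + ? = 500, so (2,1) = 68.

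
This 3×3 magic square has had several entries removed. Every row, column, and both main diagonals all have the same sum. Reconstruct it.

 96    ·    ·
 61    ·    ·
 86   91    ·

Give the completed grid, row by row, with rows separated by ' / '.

96 71 76 / 61 81 101 / 86 91 66

Column 1 is already complete: 96 + 61 + 86 = 243, so that is the magic constant.
From row 3, 243 − (86 + 91) gives (3,3) = 66.
The remaining cell in main diagonal is (2,2) = 243 − 162 = 81.
Anti-diagonal must total 243; the given cells sum to 167, so (1,3) = 76.
Row 1 must total 243; the given cells sum to 172, so (1,2) = 71.
Row 2: 61 + 81 + ? = 243, so (2,3) = 101.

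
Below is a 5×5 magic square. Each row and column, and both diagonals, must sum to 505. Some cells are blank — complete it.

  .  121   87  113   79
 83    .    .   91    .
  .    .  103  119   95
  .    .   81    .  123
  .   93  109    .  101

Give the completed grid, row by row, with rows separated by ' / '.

105 121 87 113 79 / 83 99 125 91 107 / 111 77 103 119 95 / 89 115 81 97 123 / 117 93 109 85 101

The remaining cell in row 1 is (1,1) = 505 − 400 = 105.
Column 3: 87 + 103 + 81 + 109 + ? = 505, so (2,3) = 125.
The remaining cell in column 5 is (2,5) = 505 − 398 = 107.
Row 2: 83 + 125 + 91 + 107 + ? = 505, so (2,2) = 99.
Main diagonal must total 505; the given cells sum to 408, so (4,4) = 97.
Column 4: 113 + 91 + 119 + 97 + ? = 505, so (5,4) = 85.
Using row 5: 93 + 109 + 85 + 101 + ? → (5,1) = 505 − 388 = 117.
Anti-diagonal: 79 + 91 + 103 + 117 + ? = 505, so (4,2) = 115.
Using row 4: 115 + 81 + 97 + 123 + ? → (4,1) = 505 − 416 = 89.
Using column 1: 105 + 83 + 89 + 117 + ? → (3,1) = 505 − 394 = 111.
Column 2: 121 + 99 + 115 + 93 + ? = 505, so (3,2) = 77.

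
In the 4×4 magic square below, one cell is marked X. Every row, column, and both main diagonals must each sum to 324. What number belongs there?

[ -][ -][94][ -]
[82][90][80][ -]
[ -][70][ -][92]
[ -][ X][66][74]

96

Row 2: 82 + 90 + 80 + ? = 324, so (2,4) = 72.
Column 3 must total 324; the given cells sum to 240, so (3,3) = 84.
Column 4 needs 324; the known cells sum to 238, so (1,4) = 86.
Main diagonal must total 324; the given cells sum to 248, so (1,1) = 76.
Anti-diagonal must total 324; the given cells sum to 236, so (4,1) = 88.
Row 1: 76 + 94 + 86 + ? = 324, so (1,2) = 68.
Row 3: 70 + 84 + 92 + ? = 324, so (3,1) = 78.
The remaining cell in row 4 is (4,2) = 324 − 228 = 96.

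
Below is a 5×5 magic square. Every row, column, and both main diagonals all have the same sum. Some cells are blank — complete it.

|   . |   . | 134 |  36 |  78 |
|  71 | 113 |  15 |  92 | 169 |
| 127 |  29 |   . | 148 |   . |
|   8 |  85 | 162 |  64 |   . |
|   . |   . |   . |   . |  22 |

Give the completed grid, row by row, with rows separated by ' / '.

155 57 134 36 78 / 71 113 15 92 169 / 127 29 106 148 50 / 8 85 162 64 141 / 99 176 43 120 22

Row 2 is already complete: 71 + 113 + 15 + 92 + 169 = 460, so that is the magic constant.
From row 4, 460 − (8 + 85 + 162 + 64) gives (4,5) = 141.
From column 4, 460 − (36 + 92 + 148 + 64) gives (5,4) = 120.
The remaining cell in column 5 is (3,5) = 460 − 410 = 50.
Row 3: 127 + 29 + 148 + 50 + ? = 460, so (3,3) = 106.
Column 3 needs 460; the known cells sum to 417, so (5,3) = 43.
Main diagonal must total 460; the given cells sum to 305, so (1,1) = 155.
The remaining cell in anti-diagonal is (5,1) = 460 − 361 = 99.
Using row 1: 155 + 134 + 36 + 78 + ? → (1,2) = 460 − 403 = 57.
Row 5 needs 460; the known cells sum to 284, so (5,2) = 176.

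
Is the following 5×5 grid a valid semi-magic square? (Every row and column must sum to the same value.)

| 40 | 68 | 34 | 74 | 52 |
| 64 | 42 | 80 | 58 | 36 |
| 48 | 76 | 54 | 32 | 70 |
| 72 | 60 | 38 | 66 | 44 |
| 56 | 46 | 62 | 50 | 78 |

No — column 2 sums to 292 but row 3 sums to 280.

Row 1: 40 + 68 + 34 + 74 + 52 = 268.
Row 2: 64 + 42 + 80 + 58 + 36 = 280.
Row 3: 48 + 76 + 54 + 32 + 70 = 280.
Row 4: 72 + 60 + 38 + 66 + 44 = 280.
Row 5: 56 + 46 + 62 + 50 + 78 = 292.
Column 1: 40 + 64 + 48 + 72 + 56 = 280.
Column 2: 68 + 42 + 76 + 60 + 46 = 292.
Column 3: 34 + 80 + 54 + 38 + 62 = 268.
Column 4: 74 + 58 + 32 + 66 + 50 = 280.
Column 5: 52 + 36 + 70 + 44 + 78 = 280.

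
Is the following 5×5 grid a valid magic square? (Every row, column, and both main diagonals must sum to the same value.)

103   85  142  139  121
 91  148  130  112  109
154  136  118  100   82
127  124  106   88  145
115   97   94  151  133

Row 1: 103 + 85 + 142 + 139 + 121 = 590.
Row 2: 91 + 148 + 130 + 112 + 109 = 590.
Row 3: 154 + 136 + 118 + 100 + 82 = 590.
Row 4: 127 + 124 + 106 + 88 + 145 = 590.
Row 5: 115 + 97 + 94 + 151 + 133 = 590.
Column 1: 103 + 91 + 154 + 127 + 115 = 590.
Column 2: 85 + 148 + 136 + 124 + 97 = 590.
Column 3: 142 + 130 + 118 + 106 + 94 = 590.
Column 4: 139 + 112 + 100 + 88 + 151 = 590.
Column 5: 121 + 109 + 82 + 145 + 133 = 590.
Main diagonal: 103 + 148 + 118 + 88 + 133 = 590.
Anti-diagonal: 121 + 112 + 118 + 124 + 115 = 590.
All lines sum to 590.

Yes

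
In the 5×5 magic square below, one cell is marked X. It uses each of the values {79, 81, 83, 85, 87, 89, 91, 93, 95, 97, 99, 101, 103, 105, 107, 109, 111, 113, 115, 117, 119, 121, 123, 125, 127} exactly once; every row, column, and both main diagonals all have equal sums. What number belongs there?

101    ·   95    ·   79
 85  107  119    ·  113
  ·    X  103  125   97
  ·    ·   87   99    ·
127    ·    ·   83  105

The 25 entries sum to 2575, so each line sums to 2575/5 = 515.
Row 2 needs 515; the known cells sum to 424, so (2,4) = 91.
Using column 3: 95 + 119 + 103 + 87 + ? → (5,3) = 515 − 404 = 111.
Using column 4: 91 + 125 + 99 + 83 + ? → (1,4) = 515 − 398 = 117.
The remaining cell in column 5 is (4,5) = 515 − 394 = 121.
Anti-diagonal: 79 + 91 + 103 + 127 + ? = 515, so (4,2) = 115.
Row 1 needs 515; the known cells sum to 392, so (1,2) = 123.
The remaining cell in row 4 is (4,1) = 515 − 422 = 93.
The remaining cell in row 5 is (5,2) = 515 − 426 = 89.
Column 1 needs 515; the known cells sum to 406, so (3,1) = 109.
Using column 2: 123 + 107 + 115 + 89 + ? → (3,2) = 515 − 434 = 81.

81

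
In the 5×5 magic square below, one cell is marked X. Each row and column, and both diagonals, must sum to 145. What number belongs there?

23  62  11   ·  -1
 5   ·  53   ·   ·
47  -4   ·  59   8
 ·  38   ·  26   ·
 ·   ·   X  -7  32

44

The remaining cell in row 1 is (1,4) = 145 − 95 = 50.
Row 3 must total 145; the given cells sum to 110, so (3,3) = 35.
Column 4: 50 + 59 + 26 + (-7) + ? = 145, so (2,4) = 17.
Main diagonal must total 145; the given cells sum to 116, so (2,2) = 29.
Anti-diagonal: -1 + 17 + 35 + 38 + ? = 145, so (5,1) = 56.
Row 2 needs 145; the known cells sum to 104, so (2,5) = 41.
The remaining cell in column 1 is (4,1) = 145 − 131 = 14.
From column 2, 145 − (62 + 29 + (-4) + 38) gives (5,2) = 20.
Using column 5: -1 + 41 + 8 + 32 + ? → (4,5) = 145 − 80 = 65.
Row 4 needs 145; the known cells sum to 143, so (4,3) = 2.
From row 5, 145 − (56 + 20 + (-7) + 32) gives (5,3) = 44.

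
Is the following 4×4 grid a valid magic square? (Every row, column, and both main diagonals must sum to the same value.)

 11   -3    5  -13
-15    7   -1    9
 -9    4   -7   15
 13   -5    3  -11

No — main diagonal sums to 0 but anti-diagonal sums to 3.

Row 1: 11 + (-3) + 5 + (-13) = 0.
Row 2: -15 + 7 + (-1) + 9 = 0.
Row 3: -9 + 4 + (-7) + 15 = 3.
Row 4: 13 + (-5) + 3 + (-11) = 0.
Column 1: 11 + (-15) + (-9) + 13 = 0.
Column 2: -3 + 7 + 4 + (-5) = 3.
Column 3: 5 + (-1) + (-7) + 3 = 0.
Column 4: -13 + 9 + 15 + (-11) = 0.
Main diagonal: 11 + 7 + (-7) + (-11) = 0.
Anti-diagonal: -13 + (-1) + 4 + 13 = 3.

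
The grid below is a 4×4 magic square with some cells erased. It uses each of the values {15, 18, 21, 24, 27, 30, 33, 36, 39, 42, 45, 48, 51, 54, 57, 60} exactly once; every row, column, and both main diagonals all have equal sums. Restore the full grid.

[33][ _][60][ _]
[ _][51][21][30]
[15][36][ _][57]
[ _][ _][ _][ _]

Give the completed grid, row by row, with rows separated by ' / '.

33 18 60 39 / 48 51 21 30 / 15 36 42 57 / 54 45 27 24

The 16 entries sum to 600, so each line sums to 600/4 = 150.
The remaining cell in row 2 is (2,1) = 150 − 102 = 48.
Using row 3: 15 + 36 + 57 + ? → (3,3) = 150 − 108 = 42.
Column 1 must total 150; the given cells sum to 96, so (4,1) = 54.
The remaining cell in column 3 is (4,3) = 150 − 123 = 27.
Main diagonal needs 150; the known cells sum to 126, so (4,4) = 24.
Anti-diagonal: 21 + 36 + 54 + ? = 150, so (1,4) = 39.
The remaining cell in row 1 is (1,2) = 150 − 132 = 18.
Using row 4: 54 + 27 + 24 + ? → (4,2) = 150 − 105 = 45.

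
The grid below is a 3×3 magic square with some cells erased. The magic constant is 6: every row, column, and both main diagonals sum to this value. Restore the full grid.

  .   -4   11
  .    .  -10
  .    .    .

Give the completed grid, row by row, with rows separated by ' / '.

Row 1 must total 6; the given cells sum to 7, so (1,1) = -1.
The remaining cell in column 3 is (3,3) = 6 − 1 = 5.
Using main diagonal: -1 + 5 + ? → (2,2) = 6 − 4 = 2.
The remaining cell in anti-diagonal is (3,1) = 6 − 13 = -7.
Row 2 must total 6; the given cells sum to -8, so (2,1) = 14.
The remaining cell in row 3 is (3,2) = 6 − (-2) = 8.

-1 -4 11 / 14 2 -10 / -7 8 5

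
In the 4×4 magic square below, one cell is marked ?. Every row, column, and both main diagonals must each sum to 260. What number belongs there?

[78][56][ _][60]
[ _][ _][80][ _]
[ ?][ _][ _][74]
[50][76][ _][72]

64

Row 1 must total 260; the given cells sum to 194, so (1,3) = 66.
The remaining cell in row 4 is (4,3) = 260 − 198 = 62.
From column 3, 260 − (66 + 80 + 62) gives (3,3) = 52.
Column 4 must total 260; the given cells sum to 206, so (2,4) = 54.
Main diagonal must total 260; the given cells sum to 202, so (2,2) = 58.
Anti-diagonal must total 260; the given cells sum to 190, so (3,2) = 70.
From row 2, 260 − (58 + 80 + 54) gives (2,1) = 68.
Row 3 needs 260; the known cells sum to 196, so (3,1) = 64.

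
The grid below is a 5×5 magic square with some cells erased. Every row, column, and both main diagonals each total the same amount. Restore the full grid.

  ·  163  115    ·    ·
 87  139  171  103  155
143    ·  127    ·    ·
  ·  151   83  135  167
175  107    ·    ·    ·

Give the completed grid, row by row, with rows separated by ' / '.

Row 2 is already complete: 87 + 139 + 171 + 103 + 155 = 655, so that is the magic constant.
From row 4, 655 − (151 + 83 + 135 + 167) gives (4,1) = 119.
Column 1 needs 655; the known cells sum to 524, so (1,1) = 131.
Column 2 needs 655; the known cells sum to 560, so (3,2) = 95.
From column 3, 655 − (115 + 171 + 127 + 83) gives (5,3) = 159.
Main diagonal: 131 + 139 + 127 + 135 + ? = 655, so (5,5) = 123.
Anti-diagonal needs 655; the known cells sum to 556, so (1,5) = 99.
Row 1: 131 + 163 + 115 + 99 + ? = 655, so (1,4) = 147.
Row 5: 175 + 107 + 159 + 123 + ? = 655, so (5,4) = 91.
Column 4 must total 655; the given cells sum to 476, so (3,4) = 179.
The remaining cell in column 5 is (3,5) = 655 − 544 = 111.

131 163 115 147 99 / 87 139 171 103 155 / 143 95 127 179 111 / 119 151 83 135 167 / 175 107 159 91 123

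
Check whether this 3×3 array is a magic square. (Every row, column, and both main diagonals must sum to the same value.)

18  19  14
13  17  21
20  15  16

Row 1: 18 + 19 + 14 = 51.
Row 2: 13 + 17 + 21 = 51.
Row 3: 20 + 15 + 16 = 51.
Column 1: 18 + 13 + 20 = 51.
Column 2: 19 + 17 + 15 = 51.
Column 3: 14 + 21 + 16 = 51.
Main diagonal: 18 + 17 + 16 = 51.
Anti-diagonal: 14 + 17 + 20 = 51.
All lines sum to 51.

Yes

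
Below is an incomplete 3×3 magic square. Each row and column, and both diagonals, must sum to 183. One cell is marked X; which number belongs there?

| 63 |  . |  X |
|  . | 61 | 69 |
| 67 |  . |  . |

Row 2: 61 + 69 + ? = 183, so (2,1) = 53.
From main diagonal, 183 − (63 + 61) gives (3,3) = 59.
From anti-diagonal, 183 − (61 + 67) gives (1,3) = 55.

55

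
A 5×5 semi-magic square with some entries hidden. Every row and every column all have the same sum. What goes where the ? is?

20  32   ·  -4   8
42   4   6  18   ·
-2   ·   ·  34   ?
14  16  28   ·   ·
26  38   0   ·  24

36

Column 1 is complete and sums to 100; that is the magic constant.
Row 1 must total 100; the given cells sum to 56, so (1,3) = 44.
Using row 2: 42 + 4 + 6 + 18 + ? → (2,5) = 100 − 70 = 30.
Using row 5: 26 + 38 + 0 + 24 + ? → (5,4) = 100 − 88 = 12.
The remaining cell in column 2 is (3,2) = 100 − 90 = 10.
Column 3: 44 + 6 + 28 + 0 + ? = 100, so (3,3) = 22.
Column 4: -4 + 18 + 34 + 12 + ? = 100, so (4,4) = 40.
From row 3, 100 − (-2 + 10 + 22 + 34) gives (3,5) = 36.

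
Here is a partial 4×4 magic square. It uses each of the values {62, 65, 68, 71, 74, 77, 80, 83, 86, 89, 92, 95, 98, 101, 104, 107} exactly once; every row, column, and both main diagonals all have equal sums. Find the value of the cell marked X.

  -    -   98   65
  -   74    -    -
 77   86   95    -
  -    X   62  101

The 16 entries sum to 1352, so each line sums to 1352/4 = 338.
Row 3 must total 338; the given cells sum to 258, so (3,4) = 80.
The remaining cell in column 3 is (2,3) = 338 − 255 = 83.
Using column 4: 65 + 80 + 101 + ? → (2,4) = 338 − 246 = 92.
Main diagonal: 74 + 95 + 101 + ? = 338, so (1,1) = 68.
Anti-diagonal: 65 + 83 + 86 + ? = 338, so (4,1) = 104.
The remaining cell in row 1 is (1,2) = 338 − 231 = 107.
Row 2 must total 338; the given cells sum to 249, so (2,1) = 89.
Using row 4: 104 + 62 + 101 + ? → (4,2) = 338 − 267 = 71.

71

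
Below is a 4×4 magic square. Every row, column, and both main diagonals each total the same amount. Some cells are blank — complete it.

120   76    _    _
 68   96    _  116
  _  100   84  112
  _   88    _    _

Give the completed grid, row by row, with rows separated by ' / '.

Column 2 is already complete: 76 + 96 + 100 + 88 = 360, so that is the magic constant.
The remaining cell in row 2 is (2,3) = 360 − 280 = 80.
From row 3, 360 − (100 + 84 + 112) gives (3,1) = 64.
From column 1, 360 − (120 + 68 + 64) gives (4,1) = 108.
Main diagonal must total 360; the given cells sum to 300, so (4,4) = 60.
Anti-diagonal: 80 + 100 + 108 + ? = 360, so (1,4) = 72.
Using row 1: 120 + 76 + 72 + ? → (1,3) = 360 − 268 = 92.
Row 4: 108 + 88 + 60 + ? = 360, so (4,3) = 104.

120 76 92 72 / 68 96 80 116 / 64 100 84 112 / 108 88 104 60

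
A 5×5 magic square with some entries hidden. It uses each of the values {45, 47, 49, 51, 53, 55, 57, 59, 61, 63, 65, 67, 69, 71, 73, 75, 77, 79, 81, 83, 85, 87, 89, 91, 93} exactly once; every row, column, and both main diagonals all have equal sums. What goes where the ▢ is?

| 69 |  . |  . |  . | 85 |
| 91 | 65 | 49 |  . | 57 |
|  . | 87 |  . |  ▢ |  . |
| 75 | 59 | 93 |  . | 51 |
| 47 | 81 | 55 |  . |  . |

45

The 25 entries sum to 1725, so each line sums to 1725/5 = 345.
Row 2 needs 345; the known cells sum to 262, so (2,4) = 83.
Row 4: 75 + 59 + 93 + 51 + ? = 345, so (4,4) = 67.
Column 1 needs 345; the known cells sum to 282, so (3,1) = 63.
From column 2, 345 − (65 + 87 + 59 + 81) gives (1,2) = 53.
Anti-diagonal needs 345; the known cells sum to 274, so (3,3) = 71.
Column 3 needs 345; the known cells sum to 268, so (1,3) = 77.
Main diagonal: 69 + 65 + 71 + 67 + ? = 345, so (5,5) = 73.
From row 1, 345 − (69 + 53 + 77 + 85) gives (1,4) = 61.
Row 5 must total 345; the given cells sum to 256, so (5,4) = 89.
Column 4 must total 345; the given cells sum to 300, so (3,4) = 45.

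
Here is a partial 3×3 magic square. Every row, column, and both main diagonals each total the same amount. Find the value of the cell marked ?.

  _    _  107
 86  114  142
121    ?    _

128

Row 2 is complete and sums to 342; that is the magic constant.
Column 1: 86 + 121 + ? = 342, so (1,1) = 135.
The remaining cell in column 3 is (3,3) = 342 − 249 = 93.
From row 1, 342 − (135 + 107) gives (1,2) = 100.
Row 3: 121 + 93 + ? = 342, so (3,2) = 128.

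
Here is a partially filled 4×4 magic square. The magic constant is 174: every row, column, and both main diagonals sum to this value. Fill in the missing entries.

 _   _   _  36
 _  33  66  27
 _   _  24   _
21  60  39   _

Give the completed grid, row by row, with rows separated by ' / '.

63 30 45 36 / 48 33 66 27 / 42 51 24 57 / 21 60 39 54

Row 2 must total 174; the given cells sum to 126, so (2,1) = 48.
From row 4, 174 − (21 + 60 + 39) gives (4,4) = 54.
From column 3, 174 − (66 + 24 + 39) gives (1,3) = 45.
The remaining cell in column 4 is (3,4) = 174 − 117 = 57.
Main diagonal must total 174; the given cells sum to 111, so (1,1) = 63.
Anti-diagonal needs 174; the known cells sum to 123, so (3,2) = 51.
Row 1 needs 174; the known cells sum to 144, so (1,2) = 30.
Row 3: 51 + 24 + 57 + ? = 174, so (3,1) = 42.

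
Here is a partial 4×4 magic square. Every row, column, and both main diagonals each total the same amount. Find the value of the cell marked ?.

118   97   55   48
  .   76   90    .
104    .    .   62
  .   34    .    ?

83

Row 1 is complete and sums to 318; that is the magic constant.
From column 2, 318 − (97 + 76 + 34) gives (3,2) = 111.
Anti-diagonal needs 318; the known cells sum to 249, so (4,1) = 69.
Row 3: 104 + 111 + 62 + ? = 318, so (3,3) = 41.
The remaining cell in column 1 is (2,1) = 318 − 291 = 27.
Column 3: 55 + 90 + 41 + ? = 318, so (4,3) = 132.
From main diagonal, 318 − (118 + 76 + 41) gives (4,4) = 83.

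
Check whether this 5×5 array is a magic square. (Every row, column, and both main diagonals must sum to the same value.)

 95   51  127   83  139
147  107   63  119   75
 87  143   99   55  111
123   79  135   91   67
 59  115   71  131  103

Row 1: 95 + 51 + 127 + 83 + 139 = 495.
Row 2: 147 + 107 + 63 + 119 + 75 = 511.
Row 3: 87 + 143 + 99 + 55 + 111 = 495.
Row 4: 123 + 79 + 135 + 91 + 67 = 495.
Row 5: 59 + 115 + 71 + 131 + 103 = 479.
Column 1: 95 + 147 + 87 + 123 + 59 = 511.
Column 2: 51 + 107 + 143 + 79 + 115 = 495.
Column 3: 127 + 63 + 99 + 135 + 71 = 495.
Column 4: 83 + 119 + 55 + 91 + 131 = 479.
Column 5: 139 + 75 + 111 + 67 + 103 = 495.
Main diagonal: 95 + 107 + 99 + 91 + 103 = 495.
Anti-diagonal: 139 + 119 + 99 + 79 + 59 = 495.

No — column 2 sums to 495 but column 4 sums to 479.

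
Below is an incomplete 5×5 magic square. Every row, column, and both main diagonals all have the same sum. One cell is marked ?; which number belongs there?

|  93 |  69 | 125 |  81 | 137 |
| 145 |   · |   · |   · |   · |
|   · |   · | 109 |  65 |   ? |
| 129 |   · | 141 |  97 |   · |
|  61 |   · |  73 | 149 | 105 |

121

Row 1 is complete and sums to 505; that is the magic constant.
Using row 5: 61 + 73 + 149 + 105 + ? → (5,2) = 505 − 388 = 117.
Column 1 must total 505; the given cells sum to 428, so (3,1) = 77.
Column 3 needs 505; the known cells sum to 448, so (2,3) = 57.
Using column 4: 81 + 65 + 97 + 149 + ? → (2,4) = 505 − 392 = 113.
From main diagonal, 505 − (93 + 109 + 97 + 105) gives (2,2) = 101.
Anti-diagonal must total 505; the given cells sum to 420, so (4,2) = 85.
Row 2 must total 505; the given cells sum to 416, so (2,5) = 89.
Row 4 needs 505; the known cells sum to 452, so (4,5) = 53.
Column 2 needs 505; the known cells sum to 372, so (3,2) = 133.
From column 5, 505 − (137 + 89 + 53 + 105) gives (3,5) = 121.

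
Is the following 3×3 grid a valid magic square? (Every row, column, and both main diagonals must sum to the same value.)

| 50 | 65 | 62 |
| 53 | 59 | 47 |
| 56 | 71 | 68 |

Row 1: 50 + 65 + 62 = 177.
Row 2: 53 + 59 + 47 = 159.
Row 3: 56 + 71 + 68 = 195.
Column 1: 50 + 53 + 56 = 159.
Column 2: 65 + 59 + 71 = 195.
Column 3: 62 + 47 + 68 = 177.
Main diagonal: 50 + 59 + 68 = 177.
Anti-diagonal: 62 + 59 + 56 = 177.

No — row 2 sums to 159 but main diagonal sums to 177.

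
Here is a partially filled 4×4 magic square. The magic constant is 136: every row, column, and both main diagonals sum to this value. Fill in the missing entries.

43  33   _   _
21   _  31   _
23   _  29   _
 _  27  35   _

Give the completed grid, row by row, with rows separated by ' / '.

43 33 41 19 / 21 39 31 45 / 23 37 29 47 / 49 27 35 25

Column 1 needs 136; the known cells sum to 87, so (4,1) = 49.
Column 3 needs 136; the known cells sum to 95, so (1,3) = 41.
Using row 1: 43 + 33 + 41 + ? → (1,4) = 136 − 117 = 19.
Row 4 must total 136; the given cells sum to 111, so (4,4) = 25.
From main diagonal, 136 − (43 + 29 + 25) gives (2,2) = 39.
From anti-diagonal, 136 − (19 + 31 + 49) gives (3,2) = 37.
From row 2, 136 − (21 + 39 + 31) gives (2,4) = 45.
Row 3: 23 + 37 + 29 + ? = 136, so (3,4) = 47.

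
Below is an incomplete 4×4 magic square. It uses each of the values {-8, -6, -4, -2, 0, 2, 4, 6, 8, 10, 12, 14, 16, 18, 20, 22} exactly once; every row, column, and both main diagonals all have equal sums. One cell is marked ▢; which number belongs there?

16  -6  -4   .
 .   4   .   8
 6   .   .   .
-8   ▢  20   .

18

The 16 entries sum to 112, so each line sums to 112/4 = 28.
Row 1 needs 28; the known cells sum to 6, so (1,4) = 22.
Column 1 must total 28; the given cells sum to 14, so (2,1) = 14.
From row 2, 28 − (14 + 4 + 8) gives (2,3) = 2.
The remaining cell in column 3 is (3,3) = 28 − 18 = 10.
Using main diagonal: 16 + 4 + 10 + ? → (4,4) = 28 − 30 = -2.
Using anti-diagonal: 22 + 2 + (-8) + ? → (3,2) = 28 − 16 = 12.
From row 3, 28 − (6 + 12 + 10) gives (3,4) = 0.
From row 4, 28 − (-8 + 20 + (-2)) gives (4,2) = 18.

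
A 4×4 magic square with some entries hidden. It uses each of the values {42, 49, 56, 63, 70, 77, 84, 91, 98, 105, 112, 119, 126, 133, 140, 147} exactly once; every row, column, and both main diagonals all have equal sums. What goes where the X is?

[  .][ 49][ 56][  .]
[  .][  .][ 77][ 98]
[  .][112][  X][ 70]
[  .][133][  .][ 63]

105

The 16 entries sum to 1512, so each line sums to 1512/4 = 378.
From column 2, 378 − (49 + 112 + 133) gives (2,2) = 84.
Column 4 needs 378; the known cells sum to 231, so (1,4) = 147.
The remaining cell in anti-diagonal is (4,1) = 378 − 336 = 42.
Row 1 must total 378; the given cells sum to 252, so (1,1) = 126.
Row 2: 84 + 77 + 98 + ? = 378, so (2,1) = 119.
Row 4 must total 378; the given cells sum to 238, so (4,3) = 140.
From column 1, 378 − (126 + 119 + 42) gives (3,1) = 91.
Column 3 needs 378; the known cells sum to 273, so (3,3) = 105.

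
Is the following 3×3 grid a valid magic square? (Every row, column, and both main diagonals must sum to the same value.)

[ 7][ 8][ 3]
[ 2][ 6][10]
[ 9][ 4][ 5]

Row 1: 7 + 8 + 3 = 18.
Row 2: 2 + 6 + 10 = 18.
Row 3: 9 + 4 + 5 = 18.
Column 1: 7 + 2 + 9 = 18.
Column 2: 8 + 6 + 4 = 18.
Column 3: 3 + 10 + 5 = 18.
Main diagonal: 7 + 6 + 5 = 18.
Anti-diagonal: 3 + 6 + 9 = 18.
All lines sum to 18.

Yes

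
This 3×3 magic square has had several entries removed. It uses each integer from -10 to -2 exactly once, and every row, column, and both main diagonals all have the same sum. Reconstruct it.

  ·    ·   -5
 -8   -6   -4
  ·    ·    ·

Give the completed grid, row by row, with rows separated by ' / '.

-3 -10 -5 / -8 -6 -4 / -7 -2 -9

The entries are -10 through -2, which sum to -54, so each line sums to -54/3 = -18.
From column 3, -18 − (-5 + (-4)) gives (3,3) = -9.
Using main diagonal: -6 + (-9) + ? → (1,1) = -18 − (-15) = -3.
Anti-diagonal needs -18; the known cells sum to -11, so (3,1) = -7.
Row 1: -3 + (-5) + ? = -18, so (1,2) = -10.
Row 3 needs -18; the known cells sum to -16, so (3,2) = -2.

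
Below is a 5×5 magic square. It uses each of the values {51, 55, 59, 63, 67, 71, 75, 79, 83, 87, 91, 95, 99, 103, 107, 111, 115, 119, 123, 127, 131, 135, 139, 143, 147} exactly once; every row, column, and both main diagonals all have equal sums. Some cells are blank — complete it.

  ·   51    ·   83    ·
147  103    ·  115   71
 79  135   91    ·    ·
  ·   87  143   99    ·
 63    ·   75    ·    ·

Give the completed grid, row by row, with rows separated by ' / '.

The 25 entries sum to 2475, so each line sums to 2475/5 = 495.
Row 2 needs 495; the known cells sum to 436, so (2,3) = 59.
The remaining cell in column 2 is (5,2) = 495 − 376 = 119.
The remaining cell in column 3 is (1,3) = 495 − 368 = 127.
Using anti-diagonal: 115 + 91 + 87 + 63 + ? → (1,5) = 495 − 356 = 139.
Row 1: 51 + 127 + 83 + 139 + ? = 495, so (1,1) = 95.
Column 1 must total 495; the given cells sum to 384, so (4,1) = 111.
Main diagonal must total 495; the given cells sum to 388, so (5,5) = 107.
Row 4 must total 495; the given cells sum to 440, so (4,5) = 55.
Row 5 must total 495; the given cells sum to 364, so (5,4) = 131.
From column 4, 495 − (83 + 115 + 99 + 131) gives (3,4) = 67.
Using column 5: 139 + 71 + 55 + 107 + ? → (3,5) = 495 − 372 = 123.

95 51 127 83 139 / 147 103 59 115 71 / 79 135 91 67 123 / 111 87 143 99 55 / 63 119 75 131 107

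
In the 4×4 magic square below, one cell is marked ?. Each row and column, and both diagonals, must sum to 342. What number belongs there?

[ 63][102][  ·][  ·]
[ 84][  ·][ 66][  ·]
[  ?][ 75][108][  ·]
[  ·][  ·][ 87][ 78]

Column 3 needs 342; the known cells sum to 261, so (1,3) = 81.
Main diagonal: 63 + 108 + 78 + ? = 342, so (2,2) = 93.
Row 1: 63 + 102 + 81 + ? = 342, so (1,4) = 96.
Row 2: 84 + 93 + 66 + ? = 342, so (2,4) = 99.
Column 2 must total 342; the given cells sum to 270, so (4,2) = 72.
From column 4, 342 − (96 + 99 + 78) gives (3,4) = 69.
Using anti-diagonal: 96 + 66 + 75 + ? → (4,1) = 342 − 237 = 105.
Row 3 must total 342; the given cells sum to 252, so (3,1) = 90.

90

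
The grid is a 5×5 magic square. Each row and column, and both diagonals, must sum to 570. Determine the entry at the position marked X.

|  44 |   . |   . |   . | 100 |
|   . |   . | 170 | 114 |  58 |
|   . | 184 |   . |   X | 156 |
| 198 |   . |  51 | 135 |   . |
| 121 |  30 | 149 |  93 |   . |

Using row 5: 121 + 30 + 149 + 93 + ? → (5,5) = 570 − 393 = 177.
The remaining cell in column 5 is (4,5) = 570 − 491 = 79.
Row 4: 198 + 51 + 135 + 79 + ? = 570, so (4,2) = 107.
From anti-diagonal, 570 − (100 + 114 + 107 + 121) gives (3,3) = 128.
Using column 3: 170 + 128 + 51 + 149 + ? → (1,3) = 570 − 498 = 72.
From main diagonal, 570 − (44 + 128 + 135 + 177) gives (2,2) = 86.
Row 2 must total 570; the given cells sum to 428, so (2,1) = 142.
Column 1: 44 + 142 + 198 + 121 + ? = 570, so (3,1) = 65.
From column 2, 570 − (86 + 184 + 107 + 30) gives (1,2) = 163.
Row 1 must total 570; the given cells sum to 379, so (1,4) = 191.
Using row 3: 65 + 184 + 128 + 156 + ? → (3,4) = 570 − 533 = 37.

37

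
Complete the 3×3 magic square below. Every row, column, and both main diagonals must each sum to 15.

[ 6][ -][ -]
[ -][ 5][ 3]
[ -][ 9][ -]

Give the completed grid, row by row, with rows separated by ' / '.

Using row 2: 5 + 3 + ? → (2,1) = 15 − 8 = 7.
Column 1: 6 + 7 + ? = 15, so (3,1) = 2.
Using column 2: 5 + 9 + ? → (1,2) = 15 − 14 = 1.
From main diagonal, 15 − (6 + 5) gives (3,3) = 4.
Anti-diagonal must total 15; the given cells sum to 7, so (1,3) = 8.

6 1 8 / 7 5 3 / 2 9 4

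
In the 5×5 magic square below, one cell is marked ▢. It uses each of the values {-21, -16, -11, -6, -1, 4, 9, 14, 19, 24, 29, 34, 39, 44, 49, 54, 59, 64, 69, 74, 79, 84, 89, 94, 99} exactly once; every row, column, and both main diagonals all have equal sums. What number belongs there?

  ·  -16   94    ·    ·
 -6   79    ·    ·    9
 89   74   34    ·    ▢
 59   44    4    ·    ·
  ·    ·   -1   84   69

The 25 entries sum to 975, so each line sums to 975/5 = 195.
Column 2 needs 195; the known cells sum to 181, so (5,2) = 14.
Using column 3: 94 + 34 + 4 + (-1) + ? → (2,3) = 195 − 131 = 64.
Row 2 must total 195; the given cells sum to 146, so (2,4) = 49.
Using row 5: 14 + (-1) + 84 + 69 + ? → (5,1) = 195 − 166 = 29.
Column 1 must total 195; the given cells sum to 171, so (1,1) = 24.
Main diagonal needs 195; the known cells sum to 206, so (4,4) = -11.
Anti-diagonal needs 195; the known cells sum to 156, so (1,5) = 39.
From row 1, 195 − (24 + (-16) + 94 + 39) gives (1,4) = 54.
Row 4 needs 195; the known cells sum to 96, so (4,5) = 99.
Column 4 needs 195; the known cells sum to 176, so (3,4) = 19.
From column 5, 195 − (39 + 9 + 99 + 69) gives (3,5) = -21.

-21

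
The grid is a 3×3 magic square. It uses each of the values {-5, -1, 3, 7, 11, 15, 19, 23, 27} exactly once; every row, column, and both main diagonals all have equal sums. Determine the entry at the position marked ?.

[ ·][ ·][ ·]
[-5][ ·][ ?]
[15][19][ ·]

27

The 9 entries sum to 99, so each line sums to 99/3 = 33.
Row 3: 15 + 19 + ? = 33, so (3,3) = -1.
Column 1 must total 33; the given cells sum to 10, so (1,1) = 23.
Main diagonal must total 33; the given cells sum to 22, so (2,2) = 11.
The remaining cell in anti-diagonal is (1,3) = 33 − 26 = 7.
Row 1 must total 33; the given cells sum to 30, so (1,2) = 3.
Using row 2: -5 + 11 + ? → (2,3) = 33 − 6 = 27.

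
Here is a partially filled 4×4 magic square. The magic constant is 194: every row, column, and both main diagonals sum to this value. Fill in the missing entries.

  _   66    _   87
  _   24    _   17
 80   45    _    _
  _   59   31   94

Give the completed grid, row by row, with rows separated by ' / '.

3 66 38 87 / 101 24 52 17 / 80 45 73 -4 / 10 59 31 94

From row 4, 194 − (59 + 31 + 94) gives (4,1) = 10.
Using column 4: 87 + 17 + 94 + ? → (3,4) = 194 − 198 = -4.
The remaining cell in anti-diagonal is (2,3) = 194 − 142 = 52.
The remaining cell in row 2 is (2,1) = 194 − 93 = 101.
The remaining cell in row 3 is (3,3) = 194 − 121 = 73.
From column 1, 194 − (101 + 80 + 10) gives (1,1) = 3.
The remaining cell in column 3 is (1,3) = 194 − 156 = 38.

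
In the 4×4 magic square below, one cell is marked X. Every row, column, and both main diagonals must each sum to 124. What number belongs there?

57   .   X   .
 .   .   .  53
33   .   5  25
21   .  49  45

From row 3, 124 − (33 + 5 + 25) gives (3,2) = 61.
Row 4 needs 124; the known cells sum to 115, so (4,2) = 9.
Column 1 needs 124; the known cells sum to 111, so (2,1) = 13.
From column 4, 124 − (53 + 25 + 45) gives (1,4) = 1.
Using main diagonal: 57 + 5 + 45 + ? → (2,2) = 124 − 107 = 17.
The remaining cell in anti-diagonal is (2,3) = 124 − 83 = 41.
The remaining cell in column 2 is (1,2) = 124 − 87 = 37.
Column 3: 41 + 5 + 49 + ? = 124, so (1,3) = 29.

29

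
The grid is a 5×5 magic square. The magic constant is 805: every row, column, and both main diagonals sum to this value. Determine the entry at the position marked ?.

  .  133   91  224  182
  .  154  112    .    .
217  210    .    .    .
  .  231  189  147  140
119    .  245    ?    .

203

Using row 1: 133 + 91 + 224 + 182 + ? → (1,1) = 805 − 630 = 175.
Row 4 needs 805; the known cells sum to 707, so (4,1) = 98.
Column 1 needs 805; the known cells sum to 609, so (2,1) = 196.
Column 2 must total 805; the given cells sum to 728, so (5,2) = 77.
From column 3, 805 − (91 + 112 + 189 + 245) gives (3,3) = 168.
Main diagonal needs 805; the known cells sum to 644, so (5,5) = 161.
Anti-diagonal needs 805; the known cells sum to 700, so (2,4) = 105.
Row 2 must total 805; the given cells sum to 567, so (2,5) = 238.
Row 5 needs 805; the known cells sum to 602, so (5,4) = 203.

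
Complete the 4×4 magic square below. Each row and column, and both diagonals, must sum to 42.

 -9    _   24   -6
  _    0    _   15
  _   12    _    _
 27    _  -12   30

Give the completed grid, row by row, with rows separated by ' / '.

-9 33 24 -6 / 18 0 9 15 / 6 12 21 3 / 27 -3 -12 30

Row 1 needs 42; the known cells sum to 9, so (1,2) = 33.
Row 4 must total 42; the given cells sum to 45, so (4,2) = -3.
Column 4: -6 + 15 + 30 + ? = 42, so (3,4) = 3.
Main diagonal needs 42; the known cells sum to 21, so (3,3) = 21.
Anti-diagonal needs 42; the known cells sum to 33, so (2,3) = 9.
From row 2, 42 − (0 + 9 + 15) gives (2,1) = 18.
Row 3 must total 42; the given cells sum to 36, so (3,1) = 6.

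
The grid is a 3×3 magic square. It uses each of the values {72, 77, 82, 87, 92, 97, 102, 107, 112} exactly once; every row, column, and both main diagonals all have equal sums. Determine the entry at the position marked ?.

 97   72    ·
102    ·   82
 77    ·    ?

87

The 9 entries sum to 828, so each line sums to 828/3 = 276.
Row 1 needs 276; the known cells sum to 169, so (1,3) = 107.
Using row 2: 102 + 82 + ? → (2,2) = 276 − 184 = 92.
Column 2 needs 276; the known cells sum to 164, so (3,2) = 112.
Column 3: 107 + 82 + ? = 276, so (3,3) = 87.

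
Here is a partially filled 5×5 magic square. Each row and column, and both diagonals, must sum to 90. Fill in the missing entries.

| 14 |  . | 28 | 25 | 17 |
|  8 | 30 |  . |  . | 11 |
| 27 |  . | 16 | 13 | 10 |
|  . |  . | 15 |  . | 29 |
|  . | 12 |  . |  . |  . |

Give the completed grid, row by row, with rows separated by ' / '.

14 6 28 25 17 / 8 30 22 19 11 / 27 24 16 13 10 / 21 18 15 7 29 / 20 12 9 26 23

From row 1, 90 − (14 + 28 + 25 + 17) gives (1,2) = 6.
Row 3 needs 90; the known cells sum to 66, so (3,2) = 24.
Column 2 must total 90; the given cells sum to 72, so (4,2) = 18.
Column 5 must total 90; the given cells sum to 67, so (5,5) = 23.
Main diagonal needs 90; the known cells sum to 83, so (4,4) = 7.
Using row 4: 18 + 15 + 7 + 29 + ? → (4,1) = 90 − 69 = 21.
Column 1 must total 90; the given cells sum to 70, so (5,1) = 20.
Using anti-diagonal: 17 + 16 + 18 + 20 + ? → (2,4) = 90 − 71 = 19.
Row 2: 8 + 30 + 19 + 11 + ? = 90, so (2,3) = 22.
Column 3: 28 + 22 + 16 + 15 + ? = 90, so (5,3) = 9.
Column 4 needs 90; the known cells sum to 64, so (5,4) = 26.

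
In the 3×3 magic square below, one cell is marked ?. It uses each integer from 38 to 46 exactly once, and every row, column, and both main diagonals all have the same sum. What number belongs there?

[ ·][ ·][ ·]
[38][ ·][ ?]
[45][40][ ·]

The entries are 38 through 46, which sum to 378, so each line sums to 378/3 = 126.
Row 3 must total 126; the given cells sum to 85, so (3,3) = 41.
From column 1, 126 − (38 + 45) gives (1,1) = 43.
The remaining cell in main diagonal is (2,2) = 126 − 84 = 42.
Anti-diagonal: 42 + 45 + ? = 126, so (1,3) = 39.
From row 1, 126 − (43 + 39) gives (1,2) = 44.
From row 2, 126 − (38 + 42) gives (2,3) = 46.

46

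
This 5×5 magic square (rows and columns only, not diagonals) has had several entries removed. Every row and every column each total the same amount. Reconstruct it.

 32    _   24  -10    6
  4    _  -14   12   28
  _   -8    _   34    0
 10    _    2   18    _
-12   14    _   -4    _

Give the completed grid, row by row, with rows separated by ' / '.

Column 4 is already complete: -10 + 12 + 34 + 18 + -4 = 50, so that is the magic constant.
Row 1: 32 + 24 + (-10) + 6 + ? = 50, so (1,2) = -2.
The remaining cell in row 2 is (2,2) = 50 − 30 = 20.
Column 1: 32 + 4 + 10 + (-12) + ? = 50, so (3,1) = 16.
Column 2 needs 50; the known cells sum to 24, so (4,2) = 26.
From row 3, 50 − (16 + (-8) + 34 + 0) gives (3,3) = 8.
Row 4 must total 50; the given cells sum to 56, so (4,5) = -6.
The remaining cell in column 3 is (5,3) = 50 − 20 = 30.
Column 5 must total 50; the given cells sum to 28, so (5,5) = 22.

32 -2 24 -10 6 / 4 20 -14 12 28 / 16 -8 8 34 0 / 10 26 2 18 -6 / -12 14 30 -4 22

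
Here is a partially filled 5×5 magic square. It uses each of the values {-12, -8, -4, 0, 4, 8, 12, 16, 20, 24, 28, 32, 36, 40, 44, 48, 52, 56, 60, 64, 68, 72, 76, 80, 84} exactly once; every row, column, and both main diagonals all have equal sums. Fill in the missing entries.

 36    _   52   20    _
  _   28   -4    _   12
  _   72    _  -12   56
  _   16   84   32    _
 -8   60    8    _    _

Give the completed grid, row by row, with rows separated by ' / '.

36 4 52 20 68 / 80 28 -4 64 12 / 24 72 40 -12 56 / 48 16 84 32 0 / -8 60 8 76 44

The 25 entries sum to 900, so each line sums to 900/5 = 180.
Column 2 must total 180; the given cells sum to 176, so (1,2) = 4.
From column 3, 180 − (52 + (-4) + 84 + 8) gives (3,3) = 40.
Main diagonal needs 180; the known cells sum to 136, so (5,5) = 44.
Row 1 needs 180; the known cells sum to 112, so (1,5) = 68.
Row 3: 72 + 40 + (-12) + 56 + ? = 180, so (3,1) = 24.
Row 5: -8 + 60 + 8 + 44 + ? = 180, so (5,4) = 76.
Column 4 needs 180; the known cells sum to 116, so (2,4) = 64.
From column 5, 180 − (68 + 12 + 56 + 44) gives (4,5) = 0.
Row 2 needs 180; the known cells sum to 100, so (2,1) = 80.
Row 4 needs 180; the known cells sum to 132, so (4,1) = 48.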